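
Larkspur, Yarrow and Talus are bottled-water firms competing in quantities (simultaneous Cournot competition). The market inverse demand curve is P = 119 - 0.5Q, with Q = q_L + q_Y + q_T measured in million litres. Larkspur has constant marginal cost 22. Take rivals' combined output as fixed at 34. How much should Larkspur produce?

80

With rivals' combined output fixed at 34, Larkspur's profit is π_L = (119 - (1/2)·34 - (1/2)q_L)q_L - (22q_L) = (102 - (1/2)q_L)q_L - (22q_L).
∂π_L/∂q_L = 80 - q_L = 0, so q_L = 80.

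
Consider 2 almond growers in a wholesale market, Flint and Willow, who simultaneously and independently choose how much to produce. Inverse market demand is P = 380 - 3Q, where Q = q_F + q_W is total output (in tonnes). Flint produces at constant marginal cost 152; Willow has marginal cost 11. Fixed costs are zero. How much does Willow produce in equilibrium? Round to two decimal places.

56.67

Flint's profit: π_F = (380 - 3Q)q_F - (152q_F). Setting ∂π_F/∂q_F = 0: 228 - 6q_F - 3(q_W) = 0.
Willow's first-order condition: 369 - 6q_W - 3(q_F) = 0.
So q_F = (228 - 3q_W)/6 and q_W = (369 - 3q_F)/6.
Solving the pair: q_F = 29/3, q_W = 170/3.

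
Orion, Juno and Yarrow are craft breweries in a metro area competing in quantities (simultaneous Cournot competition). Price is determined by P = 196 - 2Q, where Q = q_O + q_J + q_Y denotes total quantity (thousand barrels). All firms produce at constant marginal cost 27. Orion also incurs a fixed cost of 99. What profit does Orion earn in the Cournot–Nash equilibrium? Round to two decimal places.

Each firm earns π_i = (196 - 2Q)q_i - 27q_i.
Setting ∂π_i/∂q_i = 0 with rivals' quantities fixed: 169 - 4q_i - 2·Σ_{j≠i} q_j = 0.
With identical firms every q_j equals q_i, so Σ_{j≠i} q_j = 2q_i and 169 = 8q_i, giving q_i = 169/8.
Price P = 196 - 2·(507/8) = 277/4.
Orion's profit: (277/4 - 27)·(169/8) - 99 = 793.5313.

793.53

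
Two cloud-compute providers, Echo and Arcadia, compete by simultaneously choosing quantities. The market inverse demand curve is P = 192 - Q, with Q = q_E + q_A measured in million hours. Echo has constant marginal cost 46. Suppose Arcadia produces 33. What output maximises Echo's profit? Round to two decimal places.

56.50

With the rival's output fixed at 33, Echo's profit is π_E = (192 - 33 - q_E)q_E - (46q_E) = (159 - q_E)q_E - (46q_E).
∂π_E/∂q_E = 113 - 2q_E = 0, so q_E = 113/2.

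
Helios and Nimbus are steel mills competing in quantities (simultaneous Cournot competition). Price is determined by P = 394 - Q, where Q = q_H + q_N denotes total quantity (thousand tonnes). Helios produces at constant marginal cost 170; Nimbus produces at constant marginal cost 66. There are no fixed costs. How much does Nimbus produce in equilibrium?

144

Helios's profit: π_H = (394 - Q)q_H - (170q_H). Setting ∂π_H/∂q_H = 0: 224 - 2q_H - (q_N) = 0.
Nimbus's first-order condition: 328 - 2q_N - (q_H) = 0.
Rearranging gives the reaction functions q_H = (224 - q_N)/2 and q_N = (328 - q_H)/2.
Substituting one into the other gives q_H = 40 and q_N = 144.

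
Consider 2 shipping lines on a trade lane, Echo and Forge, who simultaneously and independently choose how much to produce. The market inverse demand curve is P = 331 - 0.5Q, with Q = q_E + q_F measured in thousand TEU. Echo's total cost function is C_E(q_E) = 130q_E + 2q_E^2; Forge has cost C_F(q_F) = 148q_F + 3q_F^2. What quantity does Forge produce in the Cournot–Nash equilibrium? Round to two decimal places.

23.44

Echo's profit: π_E = (331 - 0.5Q)q_E - (130q_E + 2q_E²). Setting ∂π_E/∂q_E = 0: 201 - 5q_E - (1/2)(q_F) = 0.
Forge's profit: π_F = (331 - 0.5Q)q_F - (148q_F + 3q_F²). Setting ∂π_F/∂q_F = 0: 183 - 7q_F - (1/2)(q_E) = 0.
Rearranging gives the reaction functions q_E = (201 - (1/2)q_F)/5 and q_F = (183 - (1/2)q_E)/7.
Substituting one into the other gives q_E = 37.8561 and q_F = 23.4388.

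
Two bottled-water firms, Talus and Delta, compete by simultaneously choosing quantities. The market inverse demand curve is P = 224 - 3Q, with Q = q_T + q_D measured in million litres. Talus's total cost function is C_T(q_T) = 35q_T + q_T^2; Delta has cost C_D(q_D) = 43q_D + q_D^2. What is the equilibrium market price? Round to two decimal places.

123.09

Talus's profit: π_T = (224 - 3Q)q_T - (35q_T + q_T²). Setting ∂π_T/∂q_T = 0: 189 - 8q_T - 3(q_D) = 0.
Delta's profit: π_D = (224 - 3Q)q_D - (43q_D + q_D²). Setting ∂π_D/∂q_D = 0: 181 - 8q_D - 3(q_T) = 0.
Best responses: q_T = (189 - 3q_D)/8, q_D = (181 - 3q_T)/8.
Solving the pair: q_T = 969/55, q_D = 881/55.
Total output Q = 370/11, so price P = 224 - 3·(370/11) = 1354/11.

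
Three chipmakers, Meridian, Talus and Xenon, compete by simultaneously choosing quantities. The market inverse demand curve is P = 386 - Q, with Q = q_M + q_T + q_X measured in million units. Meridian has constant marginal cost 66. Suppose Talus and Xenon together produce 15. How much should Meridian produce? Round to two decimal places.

With rivals' combined output fixed at 15, Meridian's profit is π_M = (386 - 15 - q_M)q_M - (66q_M) = (371 - q_M)q_M - (66q_M).
∂π_M/∂q_M = 305 - 2q_M = 0, so q_M = 305/2.

152.50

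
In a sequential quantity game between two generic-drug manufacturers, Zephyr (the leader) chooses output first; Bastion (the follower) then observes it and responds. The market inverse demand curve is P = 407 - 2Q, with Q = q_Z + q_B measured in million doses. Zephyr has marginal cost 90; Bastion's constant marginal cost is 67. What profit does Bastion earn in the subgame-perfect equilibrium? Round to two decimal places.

4656.13

Solve by backward induction. Given q_Z, the follower Bastion maximises π_B = (407 - 2q_Z - 2q_B)q_B - 67q_B.
∂π_B/∂q_B = 340 - 2q_Z - 4q_B = 0 gives the reaction function q_B = (340 - 2q_Z)/4.
Zephyr substitutes q_B(q_Z) into its own profit: π_Z = q_Z(407 - 2q_Z - (340 - 2q_Z)/2) - 90q_Z = (237 - q_Z)q_Z - 90q_Z.
The leader's first-order condition 147 - 2q_Z = 0 yields q_Z = 147/2.
Then q_B = (340 - 2·(147/2))/4 = 193/4.
Price P = 407 - 2·(487/4) = 327/2.
Bastion's profit: (327/2 - 67)·(193/4) = 4656.1250.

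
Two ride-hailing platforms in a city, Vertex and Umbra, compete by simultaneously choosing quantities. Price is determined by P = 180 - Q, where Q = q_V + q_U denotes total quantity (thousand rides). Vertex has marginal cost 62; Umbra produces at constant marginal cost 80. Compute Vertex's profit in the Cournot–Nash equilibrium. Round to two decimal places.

2055.11

Vertex's profit: π_V = (180 - Q)q_V - (62q_V). Setting ∂π_V/∂q_V = 0: 118 - 2q_V - (q_U) = 0.
Umbra's profit: π_U = (180 - Q)q_U - (80q_U). Setting ∂π_U/∂q_U = 0: 100 - 2q_U - (q_V) = 0.
Best responses: q_V = (118 - q_U)/2, q_U = (100 - q_V)/2.
Solving the pair: q_V = 136/3, q_U = 82/3.
Price P = 180 - 218/3 = 322/3.
Vertex's profit: (322/3 - 62)·(136/3) = 2055.1111.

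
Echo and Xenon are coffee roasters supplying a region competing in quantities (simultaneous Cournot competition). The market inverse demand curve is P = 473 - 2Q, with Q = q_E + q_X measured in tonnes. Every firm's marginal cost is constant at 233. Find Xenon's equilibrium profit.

Each firm earns π_i = (473 - 2Q)q_i - 233q_i.
Setting ∂π_i/∂q_i = 0 with rivals' quantities fixed: 240 - 4q_i - 2q_j = 0.
By symmetry each firm produces the same amount; substituting q_j = q_i yields q_i = 240/6 = 40.
Price P = 473 - 2·80 = 313.
Xenon's profit: (313 - 233)·40 = 3200.

3200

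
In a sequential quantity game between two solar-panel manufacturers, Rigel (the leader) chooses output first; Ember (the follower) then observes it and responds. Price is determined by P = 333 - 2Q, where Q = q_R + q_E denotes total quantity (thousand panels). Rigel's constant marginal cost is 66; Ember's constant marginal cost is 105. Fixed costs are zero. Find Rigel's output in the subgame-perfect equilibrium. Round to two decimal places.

76.50

Solve by backward induction. Given q_R, the follower Ember maximises π_E = (333 - 2q_R - 2q_E)q_E - 105q_E.
Follower FOC: 228 - 2q_R - 4q_E = 0, so q_E(q_R) = (228 - 2q_R)/4.
Rigel substitutes q_E(q_R) into its own profit: π_R = q_R(333 - 2q_R - (228 - 2q_R)/2) - 66q_R = (219 - q_R)q_R - 66q_R.
Maximising: ∂π_R/∂q_R = 153 - 2q_R = 0, giving q_R = 153/2.
Then q_E = (228 - 2·(153/2))/4 = 75/4.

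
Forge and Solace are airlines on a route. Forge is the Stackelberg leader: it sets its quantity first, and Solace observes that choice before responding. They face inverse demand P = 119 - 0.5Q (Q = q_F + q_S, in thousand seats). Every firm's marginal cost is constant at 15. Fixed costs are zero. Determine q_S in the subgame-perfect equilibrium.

The follower Solace best-responds to any q_F: π_S = (119 - 0.5Q)q_S - 15q_S.
∂π_S/∂q_S = 104 - (1/2)q_F - q_S = 0 gives the reaction function q_S = (104 - (1/2)q_F).
The leader anticipates this reaction. Substituting into P = 119 - 0.5Q gives P = 67 - (1/4)q_F, so π_F = (67 - (1/4)q_F)q_F - 15q_F.
The leader's first-order condition 52 - (1/2)q_F = 0 yields q_F = 104.
Then q_S = (104 - (1/2)·104) = 52.

52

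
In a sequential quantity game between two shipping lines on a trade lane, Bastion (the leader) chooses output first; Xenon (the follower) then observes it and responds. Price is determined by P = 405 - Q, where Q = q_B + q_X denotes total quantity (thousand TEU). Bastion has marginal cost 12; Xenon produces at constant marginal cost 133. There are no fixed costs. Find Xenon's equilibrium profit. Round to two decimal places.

56.25

The follower Xenon best-responds to any q_B: π_X = (405 - Q)q_X - 133q_X.
Setting the follower's marginal profit to zero, 272 - q_B - 2q_X = 0, i.e. q_X = (272 - q_B)/2.
Bastion substitutes q_X(q_B) into its own profit: π_B = q_B(405 - q_B - (272 - q_B)/2) - 12q_B = (269 - (1/2)q_B)q_B - 12q_B.
Maximising: ∂π_B/∂q_B = 257 - q_B = 0, giving q_B = 257.
Then q_X = (272 - 257)/2 = 15/2.
Price P = 405 - 529/2 = 281/2.
Xenon's profit: (281/2 - 133)·(15/2) = 225/4.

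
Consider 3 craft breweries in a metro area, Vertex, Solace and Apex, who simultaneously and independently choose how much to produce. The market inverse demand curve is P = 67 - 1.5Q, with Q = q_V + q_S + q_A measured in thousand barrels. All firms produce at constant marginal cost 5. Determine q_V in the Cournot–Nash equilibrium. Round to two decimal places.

10.33

A representative firm's profit is π_i = q_i(67 - 1.5Q) - 5q_i.
Setting ∂π_i/∂q_i = 0 with rivals' quantities fixed: 62 - 3q_i - (3/2)·Σ_{j≠i} q_j = 0.
By symmetry each firm produces the same amount; substituting Σ_{j≠i} q_j = 2q_i yields q_i = 62/6 = 31/3.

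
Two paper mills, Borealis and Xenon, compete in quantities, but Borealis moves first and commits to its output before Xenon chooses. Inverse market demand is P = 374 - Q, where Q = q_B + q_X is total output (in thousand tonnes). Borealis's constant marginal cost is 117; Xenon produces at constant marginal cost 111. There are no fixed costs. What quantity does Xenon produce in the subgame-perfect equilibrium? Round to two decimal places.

The follower Xenon best-responds to any q_B: π_X = (374 - Q)q_X - 111q_X.
Setting the follower's marginal profit to zero, 263 - q_B - 2q_X = 0, i.e. q_X = (263 - q_B)/2.
Borealis substitutes q_X(q_B) into its own profit: π_B = q_B(374 - q_B - (263 - q_B)/2) - 117q_B = (485/2 - (1/2)q_B)q_B - 117q_B.
The leader's first-order condition 251/2 - q_B = 0 yields q_B = 251/2.
Then q_X = (263 - 251/2)/2 = 275/4.

68.75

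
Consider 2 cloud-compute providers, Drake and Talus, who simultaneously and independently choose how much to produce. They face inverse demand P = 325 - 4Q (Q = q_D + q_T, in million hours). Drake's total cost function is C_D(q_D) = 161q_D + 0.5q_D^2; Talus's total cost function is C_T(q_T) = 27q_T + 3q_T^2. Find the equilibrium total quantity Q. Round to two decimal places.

28.45

Drake's profit: π_D = (325 - 4Q)q_D - (161q_D + (1/2)q_D²). Setting ∂π_D/∂q_D = 0: 164 - 9q_D - 4(q_T) = 0.
Talus's first-order condition: 298 - 14q_T - 4(q_D) = 0.
Rearranging gives the reaction functions q_D = (164 - 4q_T)/9 and q_T = (298 - 4q_D)/14.
Solving the pair: q_D = 552/55, q_T = 1013/55.
Total output Q = 552/55 + 1013/55 = 313/11.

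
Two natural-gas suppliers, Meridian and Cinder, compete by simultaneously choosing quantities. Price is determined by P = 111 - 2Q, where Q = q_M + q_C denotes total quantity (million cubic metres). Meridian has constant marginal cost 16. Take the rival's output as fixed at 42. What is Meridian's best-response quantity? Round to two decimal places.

2.75

With the rival's output fixed at 42, Meridian's profit is π_M = (111 - 2·42 - 2q_M)q_M - (16q_M) = (27 - 2q_M)q_M - (16q_M).
∂π_M/∂q_M = 11 - 4q_M = 0, so q_M = 11/4.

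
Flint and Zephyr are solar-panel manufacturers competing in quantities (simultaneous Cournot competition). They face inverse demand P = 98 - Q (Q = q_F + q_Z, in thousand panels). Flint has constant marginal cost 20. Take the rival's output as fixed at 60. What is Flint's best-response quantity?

With the rival's output fixed at 60, Flint's profit is π_F = (98 - 60 - q_F)q_F - (20q_F) = (38 - q_F)q_F - (20q_F).
∂π_F/∂q_F = 18 - 2q_F = 0, so q_F = 9.

9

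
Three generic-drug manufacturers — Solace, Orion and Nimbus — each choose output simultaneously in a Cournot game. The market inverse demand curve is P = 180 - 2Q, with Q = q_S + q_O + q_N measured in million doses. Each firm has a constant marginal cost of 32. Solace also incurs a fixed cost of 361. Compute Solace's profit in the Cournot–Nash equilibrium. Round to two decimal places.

323.50

A representative firm's profit is π_i = q_i(180 - 2Q) - 32q_i.
First-order condition (treating rivals' output as given): 148 - 4q_i - 2·Σ_{j≠i} q_j = 0.
By symmetry each firm produces the same amount; substituting Σ_{j≠i} q_j = 2q_i yields q_i = 148/8 = 37/2.
Price P = 180 - 2·(111/2) = 69.
Solace's profit: (69 - 32)·(37/2) - 361 = 647/2.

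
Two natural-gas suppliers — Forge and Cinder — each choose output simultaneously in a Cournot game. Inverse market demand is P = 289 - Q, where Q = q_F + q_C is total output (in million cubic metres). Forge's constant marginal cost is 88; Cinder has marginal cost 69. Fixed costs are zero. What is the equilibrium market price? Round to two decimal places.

Forge's profit: π_F = (289 - Q)q_F - (88q_F). Setting ∂π_F/∂q_F = 0: 201 - 2q_F - (q_C) = 0.
Cinder's profit: π_C = (289 - Q)q_C - (69q_C). Setting ∂π_C/∂q_C = 0: 220 - 2q_C - (q_F) = 0.
Rearranging gives the reaction functions q_F = (201 - q_C)/2 and q_C = (220 - q_F)/2.
Substituting one into the other gives q_F = 182/3 and q_C = 239/3.
Total output Q = 421/3, so price P = 289 - 421/3 = 446/3.

148.67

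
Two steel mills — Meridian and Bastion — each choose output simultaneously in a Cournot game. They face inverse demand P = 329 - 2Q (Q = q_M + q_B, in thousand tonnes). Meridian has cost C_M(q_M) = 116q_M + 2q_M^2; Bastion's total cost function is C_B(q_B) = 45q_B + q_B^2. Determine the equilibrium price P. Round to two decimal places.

212.82

Meridian's profit: π_M = (329 - 2Q)q_M - (116q_M + 2q_M²). Setting ∂π_M/∂q_M = 0: 213 - 8q_M - 2(q_B) = 0.
Bastion's first-order condition: 284 - 6q_B - 2(q_M) = 0.
Rearranging gives the reaction functions q_M = (213 - 2q_B)/8 and q_B = (284 - 2q_M)/6.
Solving the pair: q_M = 355/22, q_B = 923/22.
Total output Q = 639/11, so price P = 329 - 2·(639/11) = 212.8182.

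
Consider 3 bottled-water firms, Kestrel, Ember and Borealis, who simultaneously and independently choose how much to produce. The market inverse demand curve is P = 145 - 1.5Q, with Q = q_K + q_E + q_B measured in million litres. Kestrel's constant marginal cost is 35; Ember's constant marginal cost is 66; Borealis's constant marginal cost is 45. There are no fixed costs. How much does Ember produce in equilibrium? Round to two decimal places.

4.50

Kestrel's profit: π_K = (145 - 1.5Q)q_K - (35q_K). Setting ∂π_K/∂q_K = 0: 110 - 3q_K - (3/2)(q_E + q_B) = 0.
Ember's first-order condition: 79 - 3q_E - (3/2)(q_K + q_B) = 0.
Borealis's profit: π_B = (145 - 1.5Q)q_B - (45q_B). Setting ∂π_B/∂q_B = 0: 100 - 3q_B - (3/2)(q_K + q_E) = 0.
Adding the 3 conditions: 289 − 3Q − 3Q = 0, i.e. Q = 289/6.
Back-substituting: q_K = (110 − 289/4)/(3/2) = 151/6, q_E = (79 − 289/4)/(3/2) = 9/2, q_B = (100 − 289/4)/(3/2) = 37/2.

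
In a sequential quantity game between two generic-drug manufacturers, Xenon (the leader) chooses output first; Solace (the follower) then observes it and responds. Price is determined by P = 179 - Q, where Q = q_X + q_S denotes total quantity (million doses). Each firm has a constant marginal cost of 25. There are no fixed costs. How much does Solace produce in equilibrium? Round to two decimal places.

38.50

The follower Solace best-responds to any q_X: π_S = (179 - Q)q_S - 25q_S.
∂π_S/∂q_S = 154 - q_X - 2q_S = 0 gives the reaction function q_S = (154 - q_X)/2.
Xenon substitutes q_S(q_X) into its own profit: π_X = q_X(179 - q_X - (154 - q_X)/2) - 25q_X = (102 - (1/2)q_X)q_X - 25q_X.
The leader's first-order condition 77 - q_X = 0 yields q_X = 77.
Then q_S = (154 - 77)/2 = 77/2.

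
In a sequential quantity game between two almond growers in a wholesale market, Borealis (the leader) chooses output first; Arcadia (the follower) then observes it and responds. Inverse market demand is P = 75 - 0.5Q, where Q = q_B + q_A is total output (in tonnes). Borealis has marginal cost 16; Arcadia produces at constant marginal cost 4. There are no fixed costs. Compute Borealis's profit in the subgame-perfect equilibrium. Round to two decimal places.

The follower Arcadia best-responds to any q_B: π_A = (75 - 0.5Q)q_A - 4q_A.
Setting the follower's marginal profit to zero, 71 - (1/2)q_B - q_A = 0, i.e. q_A = (71 - (1/2)q_B).
Borealis substitutes q_A(q_B) into its own profit: π_B = q_B(75 - (1/2)q_B - (71 - (1/2)q_B)/2) - 16q_B = (79/2 - (1/4)q_B)q_B - 16q_B.
The leader's first-order condition 47/2 - (1/2)q_B = 0 yields q_B = 47.
Then q_A = (71 - (1/2)·47) = 95/2.
Price P = 75 - (1/2)·(189/2) = 111/4.
Borealis's profit: (111/4 - 16)·47 = 552.2500.

552.25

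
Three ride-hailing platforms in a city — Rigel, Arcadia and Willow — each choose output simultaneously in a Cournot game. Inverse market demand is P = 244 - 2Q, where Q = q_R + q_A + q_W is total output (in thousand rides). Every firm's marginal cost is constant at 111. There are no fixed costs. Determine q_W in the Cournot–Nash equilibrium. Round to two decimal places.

A representative firm's profit is π_i = q_i(244 - 2Q) - 111q_i.
First-order condition (treating rivals' output as given): 133 - 4q_i - 2·Σ_{j≠i} q_j = 0.
By symmetry each firm produces the same amount; substituting Σ_{j≠i} q_j = 2q_i yields q_i = 133/8.

16.63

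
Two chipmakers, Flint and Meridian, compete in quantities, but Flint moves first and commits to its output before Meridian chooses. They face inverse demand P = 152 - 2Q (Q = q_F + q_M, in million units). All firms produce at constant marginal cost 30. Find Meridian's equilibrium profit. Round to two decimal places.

The follower Meridian best-responds to any q_F: π_M = (152 - 2Q)q_M - 30q_M.
Follower FOC: 122 - 2q_F - 4q_M = 0, so q_M(q_F) = (122 - 2q_F)/4.
Flint substitutes q_M(q_F) into its own profit: π_F = q_F(152 - 2q_F - (122 - 2q_F)/2) - 30q_F = (91 - q_F)q_F - 30q_F.
Leader FOC: 61 - 2q_F = 0, so q_F = 61/2.
Then q_M = (122 - 2·(61/2))/4 = 61/4.
Price P = 152 - 2·(183/4) = 121/2.
Meridian's profit: (121/2 - 30)·(61/4) = 465.1250.

465.13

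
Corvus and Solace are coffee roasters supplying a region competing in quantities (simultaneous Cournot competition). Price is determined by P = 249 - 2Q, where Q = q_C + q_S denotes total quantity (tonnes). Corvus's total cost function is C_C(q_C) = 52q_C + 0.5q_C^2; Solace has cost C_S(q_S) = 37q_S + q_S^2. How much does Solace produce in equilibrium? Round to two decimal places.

25.62

Corvus's profit: π_C = (249 - 2Q)q_C - (52q_C + (1/2)q_C²). Setting ∂π_C/∂q_C = 0: 197 - 5q_C - 2(q_S) = 0.
Solace's profit: π_S = (249 - 2Q)q_S - (37q_S + q_S²). Setting ∂π_S/∂q_S = 0: 212 - 6q_S - 2(q_C) = 0.
So q_C = (197 - 2q_S)/5 and q_S = (212 - 2q_C)/6.
Substituting one into the other gives q_C = 379/13 and q_S = 333/13.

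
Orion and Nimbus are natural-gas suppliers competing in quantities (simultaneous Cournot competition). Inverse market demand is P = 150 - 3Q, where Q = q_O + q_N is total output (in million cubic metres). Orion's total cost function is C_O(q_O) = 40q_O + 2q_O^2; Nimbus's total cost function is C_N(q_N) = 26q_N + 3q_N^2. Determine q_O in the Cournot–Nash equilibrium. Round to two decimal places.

Orion's profit: π_O = (150 - 3Q)q_O - (40q_O + 2q_O²). Setting ∂π_O/∂q_O = 0: 110 - 10q_O - 3(q_N) = 0.
Nimbus's profit: π_N = (150 - 3Q)q_N - (26q_N + 3q_N²). Setting ∂π_N/∂q_N = 0: 124 - 12q_N - 3(q_O) = 0.
So q_O = (110 - 3q_N)/10 and q_N = (124 - 3q_O)/12.
Solving the pair: q_O = 316/37, q_N = 910/111.

8.54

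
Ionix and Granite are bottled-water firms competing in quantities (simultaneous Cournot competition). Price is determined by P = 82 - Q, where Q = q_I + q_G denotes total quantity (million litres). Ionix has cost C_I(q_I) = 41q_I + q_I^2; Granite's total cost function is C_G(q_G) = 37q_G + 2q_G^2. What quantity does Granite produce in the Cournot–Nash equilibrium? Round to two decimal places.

Ionix's profit: π_I = (82 - Q)q_I - (41q_I + q_I²). Setting ∂π_I/∂q_I = 0: 41 - 4q_I - (q_G) = 0.
Granite's profit: π_G = (82 - Q)q_G - (37q_G + 2q_G²). Setting ∂π_G/∂q_G = 0: 45 - 6q_G - (q_I) = 0.
Best responses: q_I = (41 - q_G)/4, q_G = (45 - q_I)/6.
Substituting one into the other gives q_I = 201/23 and q_G = 139/23.

6.04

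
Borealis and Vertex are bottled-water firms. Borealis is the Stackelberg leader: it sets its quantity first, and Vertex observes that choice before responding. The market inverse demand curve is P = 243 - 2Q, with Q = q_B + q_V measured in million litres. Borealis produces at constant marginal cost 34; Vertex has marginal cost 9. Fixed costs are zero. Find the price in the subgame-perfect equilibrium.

80

The follower Vertex best-responds to any q_B: π_V = (243 - 2Q)q_V - 9q_V.
∂π_V/∂q_V = 234 - 2q_B - 4q_V = 0 gives the reaction function q_V = (234 - 2q_B)/4.
Borealis substitutes q_V(q_B) into its own profit: π_B = q_B(243 - 2q_B - (234 - 2q_B)/2) - 34q_B = (126 - q_B)q_B - 34q_B.
Leader FOC: 92 - 2q_B = 0, so q_B = 46.
Then q_V = (234 - 2·46)/4 = 71/2.
Total output Q = 163/2, so price P = 243 - 2·(163/2) = 80.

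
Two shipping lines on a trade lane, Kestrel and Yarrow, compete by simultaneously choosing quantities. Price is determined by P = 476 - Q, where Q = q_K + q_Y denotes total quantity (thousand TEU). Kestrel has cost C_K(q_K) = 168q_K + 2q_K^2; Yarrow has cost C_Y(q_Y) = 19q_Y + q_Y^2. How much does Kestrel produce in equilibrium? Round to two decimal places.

Kestrel's profit: π_K = (476 - Q)q_K - (168q_K + 2q_K²). Setting ∂π_K/∂q_K = 0: 308 - 6q_K - (q_Y) = 0.
Yarrow's first-order condition: 457 - 4q_Y - (q_K) = 0.
Rearranging gives the reaction functions q_K = (308 - q_Y)/6 and q_Y = (457 - q_K)/4.
Substituting one into the other gives q_K = 775/23 and q_Y = 105.8261.

33.70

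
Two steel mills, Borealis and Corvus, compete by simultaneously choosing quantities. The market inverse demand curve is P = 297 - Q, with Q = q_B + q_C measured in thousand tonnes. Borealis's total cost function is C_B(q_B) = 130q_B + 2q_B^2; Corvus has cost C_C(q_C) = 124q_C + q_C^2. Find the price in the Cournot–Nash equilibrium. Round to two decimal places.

Borealis's profit: π_B = (297 - Q)q_B - (130q_B + 2q_B²). Setting ∂π_B/∂q_B = 0: 167 - 6q_B - (q_C) = 0.
Corvus's profit: π_C = (297 - Q)q_C - (124q_C + q_C²). Setting ∂π_C/∂q_C = 0: 173 - 4q_C - (q_B) = 0.
So q_B = (167 - q_C)/6 and q_C = (173 - q_B)/4.
Solving the pair: q_B = 495/23, q_C = 871/23.
Total output Q = 1366/23, so price P = 297 - 1366/23 = 237.6087.

237.61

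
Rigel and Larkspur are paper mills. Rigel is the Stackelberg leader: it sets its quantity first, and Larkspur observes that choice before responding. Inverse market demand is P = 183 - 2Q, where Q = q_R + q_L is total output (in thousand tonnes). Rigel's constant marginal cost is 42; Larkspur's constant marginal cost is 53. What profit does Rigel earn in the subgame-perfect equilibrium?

1444

Solve by backward induction. Given q_R, the follower Larkspur maximises π_L = (183 - 2q_R - 2q_L)q_L - 53q_L.
Setting the follower's marginal profit to zero, 130 - 2q_R - 4q_L = 0, i.e. q_L = (130 - 2q_R)/4.
The leader anticipates this reaction. Substituting into P = 183 - 2Q gives P = 118 - q_R, so π_R = (118 - q_R)q_R - 42q_R.
The leader's first-order condition 76 - 2q_R = 0 yields q_R = 38.
Then q_L = (130 - 2·38)/4 = 27/2.
Price P = 183 - 2·(103/2) = 80.
Rigel's profit: (80 - 42)·38 = 1444.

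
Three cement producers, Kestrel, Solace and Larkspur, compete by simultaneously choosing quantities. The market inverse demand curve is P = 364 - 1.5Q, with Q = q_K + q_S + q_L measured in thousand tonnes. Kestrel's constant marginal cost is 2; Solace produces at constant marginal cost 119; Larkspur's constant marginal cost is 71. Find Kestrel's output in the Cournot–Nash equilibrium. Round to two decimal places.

Kestrel's profit: π_K = (364 - 1.5Q)q_K - (2q_K). Setting ∂π_K/∂q_K = 0: 362 - 3q_K - (3/2)(q_S + q_L) = 0.
Solace's profit: π_S = (364 - 1.5Q)q_S - (119q_S). Setting ∂π_S/∂q_S = 0: 245 - 3q_S - (3/2)(q_K + q_L) = 0.
Larkspur's first-order condition: 293 - 3q_L - (3/2)(q_K + q_S) = 0.
Summing all 3 equations gives 900 − 6Q = 0, hence Q = 150.
Back-substituting: q_K = (362 − 225)/(3/2) = 274/3, q_S = (245 − 225)/(3/2) = 40/3, q_L = (293 − 225)/(3/2) = 136/3.

91.33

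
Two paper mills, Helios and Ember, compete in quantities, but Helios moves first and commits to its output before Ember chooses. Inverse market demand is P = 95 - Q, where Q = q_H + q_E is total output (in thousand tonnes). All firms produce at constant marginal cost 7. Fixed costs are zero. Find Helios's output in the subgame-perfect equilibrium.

The follower Ember best-responds to any q_H: π_E = (95 - Q)q_E - 7q_E.
Setting the follower's marginal profit to zero, 88 - q_H - 2q_E = 0, i.e. q_E = (88 - q_H)/2.
Helios substitutes q_E(q_H) into its own profit: π_H = q_H(95 - q_H - (88 - q_H)/2) - 7q_H = (51 - (1/2)q_H)q_H - 7q_H.
Leader FOC: 44 - q_H = 0, so q_H = 44.
Then q_E = (88 - 44)/2 = 22.

44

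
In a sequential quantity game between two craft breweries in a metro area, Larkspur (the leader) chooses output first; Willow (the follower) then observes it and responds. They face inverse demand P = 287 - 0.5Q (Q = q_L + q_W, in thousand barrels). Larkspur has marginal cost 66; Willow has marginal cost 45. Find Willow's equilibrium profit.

10082

The follower Willow best-responds to any q_L: π_W = (287 - 0.5Q)q_W - 45q_W.
Follower FOC: 242 - (1/2)q_L - q_W = 0, so q_W(q_L) = (242 - (1/2)q_L).
Larkspur substitutes q_W(q_L) into its own profit: π_L = q_L(287 - (1/2)q_L - (242 - (1/2)q_L)/2) - 66q_L = (166 - (1/4)q_L)q_L - 66q_L.
The leader's first-order condition 100 - (1/2)q_L = 0 yields q_L = 200.
Then q_W = (242 - (1/2)·200) = 142.
Price P = 287 - (1/2)·342 = 116.
Willow's profit: (116 - 45)·142 = 10082.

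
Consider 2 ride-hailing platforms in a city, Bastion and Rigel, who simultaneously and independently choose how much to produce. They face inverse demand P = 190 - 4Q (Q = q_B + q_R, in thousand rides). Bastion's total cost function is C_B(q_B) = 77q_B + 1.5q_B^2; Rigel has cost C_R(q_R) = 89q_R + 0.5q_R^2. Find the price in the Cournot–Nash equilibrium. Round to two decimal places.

Bastion's profit: π_B = (190 - 4Q)q_B - (77q_B + (3/2)q_B²). Setting ∂π_B/∂q_B = 0: 113 - 11q_B - 4(q_R) = 0.
Rigel's profit: π_R = (190 - 4Q)q_R - (89q_R + (1/2)q_R²). Setting ∂π_R/∂q_R = 0: 101 - 9q_R - 4(q_B) = 0.
Rearranging gives the reaction functions q_B = (113 - 4q_R)/11 and q_R = (101 - 4q_B)/9.
Substituting one into the other gives q_B = 613/83 and q_R = 659/83.
Total output Q = 1272/83, so price P = 190 - 4·(1272/83) = 128.6988.

128.70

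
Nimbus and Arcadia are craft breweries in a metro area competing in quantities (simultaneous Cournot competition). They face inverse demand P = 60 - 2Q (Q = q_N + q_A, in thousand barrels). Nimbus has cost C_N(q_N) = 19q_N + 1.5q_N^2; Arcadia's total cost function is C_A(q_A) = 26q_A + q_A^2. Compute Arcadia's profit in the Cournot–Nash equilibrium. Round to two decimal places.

Nimbus's profit: π_N = (60 - 2Q)q_N - (19q_N + (3/2)q_N²). Setting ∂π_N/∂q_N = 0: 41 - 7q_N - 2(q_A) = 0.
Arcadia's first-order condition: 34 - 6q_A - 2(q_N) = 0.
So q_N = (41 - 2q_A)/7 and q_A = (34 - 2q_N)/6.
Substituting one into the other gives q_N = 89/19 and q_A = 78/19.
Price P = 60 - 2·(167/19) = 806/19.
Arcadia's profit: (806/19)·(78/19) - 26·(78/19) - (78/19)² = 50.5596.

50.56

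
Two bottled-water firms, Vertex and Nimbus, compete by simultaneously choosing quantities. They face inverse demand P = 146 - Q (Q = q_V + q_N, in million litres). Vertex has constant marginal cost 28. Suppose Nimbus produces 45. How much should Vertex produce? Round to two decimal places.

36.50

With the rival's output fixed at 45, Vertex's profit is π_V = (146 - 45 - q_V)q_V - (28q_V) = (101 - q_V)q_V - (28q_V).
∂π_V/∂q_V = 73 - 2q_V = 0, so q_V = 73/2.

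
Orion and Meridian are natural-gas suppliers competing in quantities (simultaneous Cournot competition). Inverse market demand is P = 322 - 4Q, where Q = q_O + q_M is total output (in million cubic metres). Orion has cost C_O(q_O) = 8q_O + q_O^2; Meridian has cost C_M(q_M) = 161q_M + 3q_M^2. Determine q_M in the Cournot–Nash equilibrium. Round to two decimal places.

Orion's profit: π_O = (322 - 4Q)q_O - (8q_O + q_O²). Setting ∂π_O/∂q_O = 0: 314 - 10q_O - 4(q_M) = 0.
Meridian's profit: π_M = (322 - 4Q)q_M - (161q_M + 3q_M²). Setting ∂π_M/∂q_M = 0: 161 - 14q_M - 4(q_O) = 0.
Best responses: q_O = (314 - 4q_M)/10, q_M = (161 - 4q_O)/14.
Solving the pair: q_O = 938/31, q_M = 177/62.

2.85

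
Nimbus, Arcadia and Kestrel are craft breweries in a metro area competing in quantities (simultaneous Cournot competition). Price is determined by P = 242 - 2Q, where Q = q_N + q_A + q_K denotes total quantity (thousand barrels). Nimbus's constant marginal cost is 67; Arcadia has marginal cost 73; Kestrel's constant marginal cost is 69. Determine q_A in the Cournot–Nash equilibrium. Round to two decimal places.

Nimbus's profit: π_N = (242 - 2Q)q_N - (67q_N). Setting ∂π_N/∂q_N = 0: 175 - 4q_N - 2(q_A + q_K) = 0.
Arcadia's profit: π_A = (242 - 2Q)q_A - (73q_A). Setting ∂π_A/∂q_A = 0: 169 - 4q_A - 2(q_N + q_K) = 0.
Kestrel's first-order condition: 173 - 4q_K - 2(q_N + q_A) = 0.
Summing all 3 equations gives 517 − 8Q = 0, hence Q = 517/8.
Back-substituting: q_N = (175 − 517/4)/2 = 183/8, q_A = (169 − 517/4)/2 = 159/8, q_K = (173 − 517/4)/2 = 175/8.

19.88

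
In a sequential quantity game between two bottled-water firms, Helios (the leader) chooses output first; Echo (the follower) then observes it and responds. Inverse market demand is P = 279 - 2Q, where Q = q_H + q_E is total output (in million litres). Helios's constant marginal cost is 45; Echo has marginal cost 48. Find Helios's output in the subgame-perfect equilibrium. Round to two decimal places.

Solve by backward induction. Given q_H, the follower Echo maximises π_E = (279 - 2q_H - 2q_E)q_E - 48q_E.
∂π_E/∂q_E = 231 - 2q_H - 4q_E = 0 gives the reaction function q_E = (231 - 2q_H)/4.
Helios substitutes q_E(q_H) into its own profit: π_H = q_H(279 - 2q_H - (231 - 2q_H)/2) - 45q_H = (327/2 - q_H)q_H - 45q_H.
Maximising: ∂π_H/∂q_H = 237/2 - 2q_H = 0, giving q_H = 237/4.
Then q_E = (231 - 2·(237/4))/4 = 225/8.

59.25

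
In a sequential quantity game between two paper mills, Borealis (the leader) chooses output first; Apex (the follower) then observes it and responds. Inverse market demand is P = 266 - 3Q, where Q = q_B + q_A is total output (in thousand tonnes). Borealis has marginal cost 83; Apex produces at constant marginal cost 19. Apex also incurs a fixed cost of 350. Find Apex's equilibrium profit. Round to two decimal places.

2579.69

The follower Apex best-responds to any q_B: π_A = (266 - 3Q)q_A - 19q_A.
∂π_A/∂q_A = 247 - 3q_B - 6q_A = 0 gives the reaction function q_A = (247 - 3q_B)/6.
Borealis substitutes q_A(q_B) into its own profit: π_B = q_B(266 - 3q_B - (247 - 3q_B)/2) - 83q_B = (285/2 - (3/2)q_B)q_B - 83q_B.
Leader FOC: 119/2 - 3q_B = 0, so q_B = 119/6.
Then q_A = (247 - 3·(119/6))/6 = 125/4.
Price P = 266 - 3·(613/12) = 451/4.
Apex's profit: (451/4 - 19)·(125/4) - 350 = 2579.6875.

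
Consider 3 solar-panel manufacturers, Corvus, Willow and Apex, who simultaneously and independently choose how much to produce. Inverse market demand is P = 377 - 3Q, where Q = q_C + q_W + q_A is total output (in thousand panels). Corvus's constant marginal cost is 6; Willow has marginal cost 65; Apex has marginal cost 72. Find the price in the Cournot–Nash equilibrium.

Corvus's profit: π_C = (377 - 3Q)q_C - (6q_C). Setting ∂π_C/∂q_C = 0: 371 - 6q_C - 3(q_W + q_A) = 0.
Willow's first-order condition: 312 - 6q_W - 3(q_C + q_A) = 0.
Apex's profit: π_A = (377 - 3Q)q_A - (72q_A). Setting ∂π_A/∂q_A = 0: 305 - 6q_A - 3(q_C + q_W) = 0.
Adding the 3 first-order conditions: 988 − 12Q = 0, so Q = 247/3.
Back-substituting: q_C = (371 − 247)/3 = 124/3, q_W = (312 − 247)/3 = 65/3, q_A = (305 − 247)/3 = 58/3.
Total output Q = 247/3, so price P = 377 - 3·(247/3) = 130.

130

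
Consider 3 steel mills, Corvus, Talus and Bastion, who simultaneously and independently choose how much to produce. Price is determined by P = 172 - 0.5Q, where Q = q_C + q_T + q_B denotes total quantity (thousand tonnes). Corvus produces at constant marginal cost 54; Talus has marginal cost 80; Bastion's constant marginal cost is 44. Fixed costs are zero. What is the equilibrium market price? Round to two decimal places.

Corvus's profit: π_C = (172 - 0.5Q)q_C - (54q_C). Setting ∂π_C/∂q_C = 0: 118 - q_C - (1/2)(q_T + q_B) = 0.
Talus's first-order condition: 92 - q_T - (1/2)(q_C + q_B) = 0.
Bastion's first-order condition: 128 - q_B - (1/2)(q_C + q_T) = 0.
Adding the 3 first-order conditions: 338 − 2Q = 0, so Q = 169.
Back-substituting: q_C = (118 − 169/2)/(1/2) = 67, q_T = (92 − 169/2)/(1/2) = 15, q_B = (128 − 169/2)/(1/2) = 87.
Total output Q = 169, so price P = 172 - (1/2)·169 = 175/2.

87.50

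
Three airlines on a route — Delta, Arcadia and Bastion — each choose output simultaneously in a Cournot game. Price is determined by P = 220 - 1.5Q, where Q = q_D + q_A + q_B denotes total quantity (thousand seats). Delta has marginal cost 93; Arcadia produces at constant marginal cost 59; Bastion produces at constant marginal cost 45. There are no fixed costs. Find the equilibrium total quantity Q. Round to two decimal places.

Delta's profit: π_D = (220 - 1.5Q)q_D - (93q_D). Setting ∂π_D/∂q_D = 0: 127 - 3q_D - (3/2)(q_A + q_B) = 0.
Arcadia's first-order condition: 161 - 3q_A - (3/2)(q_D + q_B) = 0.
Bastion's first-order condition: 175 - 3q_B - (3/2)(q_D + q_A) = 0.
Adding the 3 first-order conditions: 463 − 6Q = 0, so Q = 463/6.
Back-substituting: q_D = (127 − 463/4)/(3/2) = 15/2, q_A = (161 − 463/4)/(3/2) = 181/6, q_B = (175 − 463/4)/(3/2) = 79/2.
Total output Q = 15/2 + 181/6 + 79/2 = 463/6.

77.17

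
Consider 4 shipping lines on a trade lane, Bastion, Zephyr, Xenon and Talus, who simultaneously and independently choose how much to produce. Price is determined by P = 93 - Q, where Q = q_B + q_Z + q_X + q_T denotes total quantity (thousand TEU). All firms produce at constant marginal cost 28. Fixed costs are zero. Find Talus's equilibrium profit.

A representative firm's profit is π_i = q_i(93 - Q) - 28q_i.
Setting ∂π_i/∂q_i = 0 with rivals' quantities fixed: 65 - 2q_i - Σ_{j≠i} q_j = 0.
With identical firms every q_j equals q_i, so Σ_{j≠i} q_j = 3q_i and 65 = 5q_i, giving q_i = 13.
Price P = 93 - 52 = 41.
Talus's profit: (41 - 28)·13 = 169.

169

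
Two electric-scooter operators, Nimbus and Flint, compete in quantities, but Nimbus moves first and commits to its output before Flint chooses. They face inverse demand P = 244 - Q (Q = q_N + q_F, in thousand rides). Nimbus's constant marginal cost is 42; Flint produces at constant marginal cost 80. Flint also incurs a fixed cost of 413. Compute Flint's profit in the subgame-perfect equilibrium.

The follower Flint best-responds to any q_N: π_F = (244 - Q)q_F - 80q_F.
Setting the follower's marginal profit to zero, 164 - q_N - 2q_F = 0, i.e. q_F = (164 - q_N)/2.
Nimbus substitutes q_F(q_N) into its own profit: π_N = q_N(244 - q_N - (164 - q_N)/2) - 42q_N = (162 - (1/2)q_N)q_N - 42q_N.
Maximising: ∂π_N/∂q_N = 120 - q_N = 0, giving q_N = 120.
Then q_F = (164 - 120)/2 = 22.
Price P = 244 - 142 = 102.
Flint's profit: (102 - 80)·22 - 413 = 71.

71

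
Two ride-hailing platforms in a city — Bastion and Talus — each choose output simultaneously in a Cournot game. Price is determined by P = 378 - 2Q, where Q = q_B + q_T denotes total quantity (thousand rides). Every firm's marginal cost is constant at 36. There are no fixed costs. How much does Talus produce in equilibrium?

57

A representative firm's profit is π_i = q_i(378 - 2Q) - 36q_i.
First-order condition (treating rivals' output as given): 342 - 4q_i - 2q_j = 0.
By symmetry each firm produces the same amount; substituting q_j = q_i yields q_i = 342/6 = 57.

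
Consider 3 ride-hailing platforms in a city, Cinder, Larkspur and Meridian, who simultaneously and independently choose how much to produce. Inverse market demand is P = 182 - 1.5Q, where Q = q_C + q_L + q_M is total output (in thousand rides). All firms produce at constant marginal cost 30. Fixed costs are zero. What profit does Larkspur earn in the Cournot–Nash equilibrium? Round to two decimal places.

962.67

Each firm earns π_i = (182 - 1.5Q)q_i - 30q_i.
First-order condition (treating rivals' output as given): 152 - 3q_i - (3/2)·Σ_{j≠i} q_j = 0.
With identical firms every q_j equals q_i, so Σ_{j≠i} q_j = 2q_i and 152 = 6q_i, giving q_i = 76/3.
Price P = 182 - (3/2)·76 = 68.
Larkspur's profit: (68 - 30)·(76/3) = 962.6667.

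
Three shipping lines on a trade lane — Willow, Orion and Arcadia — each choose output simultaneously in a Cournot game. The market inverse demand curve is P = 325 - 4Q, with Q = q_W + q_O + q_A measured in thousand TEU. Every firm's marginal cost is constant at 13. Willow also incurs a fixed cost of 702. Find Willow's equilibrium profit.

Each firm earns π_i = (325 - 4Q)q_i - 13q_i.
First-order condition (treating rivals' output as given): 312 - 8q_i - 4·Σ_{j≠i} q_j = 0.
By symmetry each firm produces the same amount; substituting Σ_{j≠i} q_j = 2q_i yields q_i = 312/16 = 39/2.
Price P = 325 - 4·(117/2) = 91.
Willow's profit: (91 - 13)·(39/2) - 702 = 819.

819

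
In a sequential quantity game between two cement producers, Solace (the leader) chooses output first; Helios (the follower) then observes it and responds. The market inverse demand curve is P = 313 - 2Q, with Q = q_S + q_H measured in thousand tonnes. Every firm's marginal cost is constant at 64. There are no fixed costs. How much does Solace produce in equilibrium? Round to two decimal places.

62.25

The follower Helios best-responds to any q_S: π_H = (313 - 2Q)q_H - 64q_H.
Setting the follower's marginal profit to zero, 249 - 2q_S - 4q_H = 0, i.e. q_H = (249 - 2q_S)/4.
The leader anticipates this reaction. Substituting into P = 313 - 2Q gives P = 377/2 - q_S, so π_S = (377/2 - q_S)q_S - 64q_S.
Leader FOC: 249/2 - 2q_S = 0, so q_S = 249/4.
Then q_H = (249 - 2·(249/4))/4 = 249/8.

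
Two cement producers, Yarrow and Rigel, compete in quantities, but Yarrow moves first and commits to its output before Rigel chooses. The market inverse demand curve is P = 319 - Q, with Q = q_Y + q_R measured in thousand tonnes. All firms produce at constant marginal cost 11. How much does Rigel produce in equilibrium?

77

Solve by backward induction. Given q_Y, the follower Rigel maximises π_R = (319 - q_Y - q_R)q_R - 11q_R.
Follower FOC: 308 - q_Y - 2q_R = 0, so q_R(q_Y) = (308 - q_Y)/2.
Yarrow substitutes q_R(q_Y) into its own profit: π_Y = q_Y(319 - q_Y - (308 - q_Y)/2) - 11q_Y = (165 - (1/2)q_Y)q_Y - 11q_Y.
Leader FOC: 154 - q_Y = 0, so q_Y = 154.
Then q_R = (308 - 154)/2 = 77.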